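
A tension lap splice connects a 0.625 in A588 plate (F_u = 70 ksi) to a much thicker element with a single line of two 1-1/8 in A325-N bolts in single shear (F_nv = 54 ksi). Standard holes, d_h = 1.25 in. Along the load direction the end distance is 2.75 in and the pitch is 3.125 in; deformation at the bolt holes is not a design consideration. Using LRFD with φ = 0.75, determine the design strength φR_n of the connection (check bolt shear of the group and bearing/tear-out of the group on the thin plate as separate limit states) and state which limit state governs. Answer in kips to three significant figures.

80.5 kips (bolt shear governs)

Bolt shear: A_b = π·1.125²/4 = 0.994 in²; R_n = 54 × 0.994 × 2 × 1 = 107.4 kips → 0.75 × 107.4 = 80.5 kips.
Bearing (1.5 l_c t F_u ≤ 3.0 d t F_u): upper limit = 3.0·1.125·0.625·70 = 147.7 kips.
  Edge l_c = 2.75 − 1.25/2 = 2.125 → r_n = 139.5 kips; interior l_c = 3.125 − 1.25 = 1.875 → r_n = 123 kips.
  R_n,bearing = 1·139.5 + 1·123 = 262.5 kips → 0.75 × 262.5 = 197 kips.
Bolt shear governs: 80.5 kips.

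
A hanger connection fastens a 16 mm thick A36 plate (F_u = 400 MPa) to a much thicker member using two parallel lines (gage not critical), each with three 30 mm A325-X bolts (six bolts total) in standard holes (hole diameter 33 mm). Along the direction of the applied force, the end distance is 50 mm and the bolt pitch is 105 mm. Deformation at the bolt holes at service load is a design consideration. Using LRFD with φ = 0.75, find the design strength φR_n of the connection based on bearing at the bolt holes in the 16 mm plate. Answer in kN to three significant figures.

Per bolt r_n = 1.2 l_c t F_u ≤ 2.4 d t F_u; upper limit = 2.4 × 30 × 16 × 400 / 1000 = 460.8 kN.
Edge bolt: l_c = 50 − 33/2 = 33.5 mm → 1.2 × 33.5 × 16 × 400 / 1000 = 257.3 → r_n = 257.3 kN.
Interior bolts: l_c = 105 − 33 = 72 mm → 1.2 × 72 × 16 × 400 / 1000 = 553 → r_n = 460.8 kN.
R_n = 2 × 257.3 + 4 × 460.8 = 2358 kN.
Design strength φR_n = 0.75 × 2358 = 1770 kN.

1770 kN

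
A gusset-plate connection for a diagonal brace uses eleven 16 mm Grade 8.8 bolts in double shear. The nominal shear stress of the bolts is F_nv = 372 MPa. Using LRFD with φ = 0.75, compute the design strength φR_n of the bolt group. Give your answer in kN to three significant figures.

A_b = π × 16² / 4 = 201.1 mm².
R_n = F_nv · A_b · n · n_s = 372 × 201.1 × 11 × 2 / 1000 = 1645 kN.
Design strength φR_n = 0.75 × 1645 = 1230 kN.

1230 kN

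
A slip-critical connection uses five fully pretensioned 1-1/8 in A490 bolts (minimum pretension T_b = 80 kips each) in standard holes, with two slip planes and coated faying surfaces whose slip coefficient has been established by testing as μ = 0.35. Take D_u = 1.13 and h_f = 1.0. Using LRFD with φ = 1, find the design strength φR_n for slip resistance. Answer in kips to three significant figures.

R_n = μ · D_u · h_f · T_b · n_s · n_b = 0.35 × 1.13 × 1.0 × 80 × 2 × 5 = 316.4 kips.
Design strength φR_n = 1 × 316.4 = 316 kips.

316 kips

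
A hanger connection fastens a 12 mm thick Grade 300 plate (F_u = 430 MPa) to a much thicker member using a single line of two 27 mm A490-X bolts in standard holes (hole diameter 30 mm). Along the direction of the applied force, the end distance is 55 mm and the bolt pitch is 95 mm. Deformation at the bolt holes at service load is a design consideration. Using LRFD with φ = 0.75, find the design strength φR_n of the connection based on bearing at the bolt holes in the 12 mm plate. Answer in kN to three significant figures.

437 kN

Per bolt r_n = 1.2 l_c t F_u ≤ 2.4 d t F_u; upper limit = 2.4 × 27 × 12 × 430 / 1000 = 334.4 kN.
Edge bolt: l_c = 55 − 30/2 = 40 mm → 1.2 × 40 × 12 × 430 / 1000 = 247.7 → r_n = 247.7 kN.
Interior bolts: l_c = 95 − 30 = 65 mm → 1.2 × 65 × 12 × 430 / 1000 = 402.5 → r_n = 334.4 kN.
R_n = 1 × 247.7 + 1 × 334.4 = 582 kN.
Design strength φR_n = 0.75 × 582 = 437 kN.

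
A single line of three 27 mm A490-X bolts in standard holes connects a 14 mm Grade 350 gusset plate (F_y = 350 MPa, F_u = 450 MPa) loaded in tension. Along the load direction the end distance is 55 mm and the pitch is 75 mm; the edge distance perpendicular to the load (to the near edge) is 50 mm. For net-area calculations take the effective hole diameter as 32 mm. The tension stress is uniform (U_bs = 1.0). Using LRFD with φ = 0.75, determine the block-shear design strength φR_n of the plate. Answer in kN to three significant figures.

Shear plane L_v = 55 + 2·75 = 205 mm; A_gv = 205 × 14 = 2870 mm².
A_nv = (205 − 2.5·32) × 14 = 1750 mm².
A_nt = (50 − 0.5·32) × 14 = 476 mm².
0.6 F_u A_nv = 472.5 kN; 0.6 F_y A_gv = 602.7 kN → shear rupture governs the shear term.
R_n = 472.5 + 1.0 × 450 × 476 / 1000 = 686.7 kN.
Design strength φR_n = 0.75 × 686.7 = 515 kN.

515 kN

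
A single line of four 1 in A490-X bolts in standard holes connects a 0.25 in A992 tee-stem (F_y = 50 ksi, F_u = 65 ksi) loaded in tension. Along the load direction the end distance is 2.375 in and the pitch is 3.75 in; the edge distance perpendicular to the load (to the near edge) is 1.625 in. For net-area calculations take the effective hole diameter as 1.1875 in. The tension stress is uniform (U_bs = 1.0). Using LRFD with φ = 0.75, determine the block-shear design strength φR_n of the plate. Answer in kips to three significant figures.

81.8 kips

Shear plane L_v = 2.375 + 3·3.75 = 13.62 in; A_gv = 13.62 × 0.25 = 3.406 in².
A_nv = (13.62 − 3.5·1.1875) × 0.25 = 2.367 in².
A_nt = (1.625 − 0.5·1.1875) × 0.25 = 0.2578 in².
0.6 F_u A_nv = 92.32 kips; 0.6 F_y A_gv = 102.2 kips → shear rupture governs the shear term.
R_n = 92.32 + 1.0 × 65 × 0.2578 = 109.1 kips.
Design strength φR_n = 0.75 × 109.1 = 81.8 kips.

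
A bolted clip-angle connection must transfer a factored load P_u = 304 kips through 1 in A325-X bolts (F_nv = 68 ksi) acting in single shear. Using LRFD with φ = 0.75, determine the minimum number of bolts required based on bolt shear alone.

A_b = π·1²/4 = 0.7854 in².
Per-bolt design strength φR_n = 0.75 × 68 × 0.7854 × 1 = 40.06 kips.
n ≥ 304 / 40.06 = 7.59 → use 8 bolts.

8 bolts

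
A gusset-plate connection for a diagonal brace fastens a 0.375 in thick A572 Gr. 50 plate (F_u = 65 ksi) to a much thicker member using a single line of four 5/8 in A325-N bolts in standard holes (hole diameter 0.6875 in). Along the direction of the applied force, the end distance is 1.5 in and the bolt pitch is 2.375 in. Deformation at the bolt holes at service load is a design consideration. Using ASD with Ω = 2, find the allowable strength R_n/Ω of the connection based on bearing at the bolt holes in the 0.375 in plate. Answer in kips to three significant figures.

71.8 kips

Per bolt r_n = 1.2 l_c t F_u ≤ 2.4 d t F_u; upper limit = 2.4 × 0.625 × 0.375 × 65 = 36.56 kips.
Edge bolt: l_c = 1.5 − 0.6875/2 = 1.156 in → 1.2 × 1.156 × 0.375 × 65 = 33.82 → r_n = 33.82 kips.
Interior bolts: l_c = 2.375 − 0.6875 = 1.688 in → 1.2 × 1.688 × 0.375 × 65 = 49.36 → r_n = 36.56 kips.
R_n = 1 × 33.82 + 3 × 36.56 = 143.5 kips.
Allowable strength R_n/Ω = 143.5 / 2 = 71.8 kips.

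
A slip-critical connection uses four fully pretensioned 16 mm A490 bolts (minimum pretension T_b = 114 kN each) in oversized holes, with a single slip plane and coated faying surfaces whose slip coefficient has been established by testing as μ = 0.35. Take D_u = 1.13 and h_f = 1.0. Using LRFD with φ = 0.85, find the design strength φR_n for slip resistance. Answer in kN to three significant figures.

153 kN

R_n = μ · D_u · h_f · T_b · n_s · n_b = 0.35 × 1.13 × 1.0 × 114 × 1 × 4 = 180.3 kN.
Design strength φR_n = 0.85 × 180.3 = 153 kN.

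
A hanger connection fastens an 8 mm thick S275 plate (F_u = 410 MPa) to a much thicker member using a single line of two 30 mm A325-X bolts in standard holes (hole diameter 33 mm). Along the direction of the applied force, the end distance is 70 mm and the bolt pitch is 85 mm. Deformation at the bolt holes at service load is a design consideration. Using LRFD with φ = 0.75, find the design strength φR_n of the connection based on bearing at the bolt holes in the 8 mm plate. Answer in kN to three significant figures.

311 kN

Per bolt r_n = 1.2 l_c t F_u ≤ 2.4 d t F_u; upper limit = 2.4 × 30 × 8 × 410 / 1000 = 236.2 kN.
Edge bolt: l_c = 70 − 33/2 = 53.5 mm → 1.2 × 53.5 × 8 × 410 / 1000 = 210.6 → r_n = 210.6 kN.
Interior bolts: l_c = 85 − 33 = 52 mm → 1.2 × 52 × 8 × 410 / 1000 = 204.7 → r_n = 204.7 kN.
R_n = 1 × 210.6 + 1 × 204.7 = 415.2 kN.
Design strength φR_n = 0.75 × 415.2 = 311 kN.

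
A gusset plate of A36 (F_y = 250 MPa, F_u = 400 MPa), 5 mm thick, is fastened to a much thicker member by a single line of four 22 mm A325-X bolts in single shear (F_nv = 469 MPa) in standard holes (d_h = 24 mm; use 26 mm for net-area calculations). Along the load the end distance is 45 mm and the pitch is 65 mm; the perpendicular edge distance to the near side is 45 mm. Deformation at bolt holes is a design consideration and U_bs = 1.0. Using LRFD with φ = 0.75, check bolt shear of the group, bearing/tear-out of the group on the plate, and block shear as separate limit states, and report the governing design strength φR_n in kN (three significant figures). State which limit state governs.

182 kN (block shear governs)

Bolt shear: A_b = π·22²/4 = 380.1 mm²; R_n = 469 × 380.1 × 4 × 1 / 1000 = 713.1 kN → 0.75 × 713.1 = 535 kN.
Bearing: edge l_c = 33, r_n = 79.2 kN; interior l_c = 41, r_n = 98.4 kN; R_n = 79.2 + 3·98.4 = 374.4 kN → 281 kN.
Block shear: A_gv = 1200, A_nv = 745, A_nt = 160 mm²; R_n = min(0.6F_uA_nv, 0.6F_yA_gv) + U_bs·F_u·A_nt = 242.8 kN → 182 kN.
Block shear governs: 182 kN.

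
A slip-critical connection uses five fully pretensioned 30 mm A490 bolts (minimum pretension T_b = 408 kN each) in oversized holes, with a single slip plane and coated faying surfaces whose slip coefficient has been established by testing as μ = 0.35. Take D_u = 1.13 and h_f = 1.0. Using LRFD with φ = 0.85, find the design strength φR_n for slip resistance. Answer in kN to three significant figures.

686 kN

R_n = μ · D_u · h_f · T_b · n_s · n_b = 0.35 × 1.13 × 1.0 × 408 × 1 × 5 = 806.8 kN.
Design strength φR_n = 0.85 × 806.8 = 686 kN.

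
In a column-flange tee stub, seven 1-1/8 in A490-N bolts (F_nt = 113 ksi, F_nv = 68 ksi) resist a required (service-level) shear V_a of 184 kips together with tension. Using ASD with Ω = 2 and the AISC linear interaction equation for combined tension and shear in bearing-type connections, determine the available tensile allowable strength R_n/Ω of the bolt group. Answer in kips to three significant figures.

205 kips

A_b = π·1.125²/4 = 0.994 in²; f_rv = 184 / (7 × 0.994) = 26.44 ksi.
F'_nt = 1.3 F_nt − (Ω F_nt / F_nv) f_rv = 1.3·113 − (2·113/68)·26.44 = 59.01 ksi, capped at F_nt → F'_nt = 59.01 ksi.
R_n = F'_nt · A_b · n = 59.01 × 0.994 × 7 = 410.6 kips.
Allowable strength R_n/Ω = 410.6 / 2 = 205 kips.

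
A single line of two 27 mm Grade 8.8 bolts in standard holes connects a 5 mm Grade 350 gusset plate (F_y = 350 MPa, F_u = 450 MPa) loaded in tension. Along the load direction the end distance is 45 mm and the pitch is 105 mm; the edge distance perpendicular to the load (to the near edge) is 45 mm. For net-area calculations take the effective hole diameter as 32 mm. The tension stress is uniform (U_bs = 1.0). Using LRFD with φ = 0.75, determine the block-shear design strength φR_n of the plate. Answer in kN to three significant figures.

Shear plane L_v = 45 + 1·105 = 150 mm; A_gv = 150 × 5 = 750 mm².
A_nv = (150 − 1.5·32) × 5 = 510 mm².
A_nt = (45 − 0.5·32) × 5 = 145 mm².
0.6 F_u A_nv = 137.7 kN; 0.6 F_y A_gv = 157.5 kN → shear rupture governs the shear term.
R_n = 137.7 + 1.0 × 450 × 145 / 1000 = 203 kN.
Design strength φR_n = 0.75 × 203 = 152 kN.

152 kN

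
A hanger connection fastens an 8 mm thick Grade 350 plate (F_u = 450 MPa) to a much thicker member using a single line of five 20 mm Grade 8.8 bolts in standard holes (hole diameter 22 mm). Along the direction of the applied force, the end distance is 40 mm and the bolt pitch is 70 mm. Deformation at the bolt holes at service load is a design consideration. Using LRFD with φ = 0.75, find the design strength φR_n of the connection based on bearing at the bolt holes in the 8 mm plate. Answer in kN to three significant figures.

Per bolt r_n = 1.2 l_c t F_u ≤ 2.4 d t F_u; upper limit = 2.4 × 20 × 8 × 450 / 1000 = 172.8 kN.
Edge bolt: l_c = 40 − 22/2 = 29 mm → 1.2 × 29 × 8 × 450 / 1000 = 125.3 → r_n = 125.3 kN.
Interior bolts: l_c = 70 − 22 = 48 mm → 1.2 × 48 × 8 × 450 / 1000 = 207.4 → r_n = 172.8 kN.
R_n = 1 × 125.3 + 4 × 172.8 = 816.5 kN.
Design strength φR_n = 0.75 × 816.5 = 612 kN.

612 kN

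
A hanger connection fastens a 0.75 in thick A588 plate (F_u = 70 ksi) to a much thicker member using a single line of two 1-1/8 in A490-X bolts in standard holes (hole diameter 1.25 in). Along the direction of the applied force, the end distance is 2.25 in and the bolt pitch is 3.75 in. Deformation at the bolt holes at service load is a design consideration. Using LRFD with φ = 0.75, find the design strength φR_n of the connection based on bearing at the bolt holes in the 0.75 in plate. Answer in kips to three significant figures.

Per bolt r_n = 1.2 l_c t F_u ≤ 2.4 d t F_u; upper limit = 2.4 × 1.125 × 0.75 × 70 = 141.8 kips.
Edge bolt: l_c = 2.25 − 1.25/2 = 1.625 in → 1.2 × 1.625 × 0.75 × 70 = 102.4 → r_n = 102.4 kips.
Interior bolts: l_c = 3.75 − 1.25 = 2.5 in → 1.2 × 2.5 × 0.75 × 70 = 157.5 → r_n = 141.8 kips.
R_n = 1 × 102.4 + 1 × 141.8 = 244.1 kips.
Design strength φR_n = 0.75 × 244.1 = 183 kips.

183 kips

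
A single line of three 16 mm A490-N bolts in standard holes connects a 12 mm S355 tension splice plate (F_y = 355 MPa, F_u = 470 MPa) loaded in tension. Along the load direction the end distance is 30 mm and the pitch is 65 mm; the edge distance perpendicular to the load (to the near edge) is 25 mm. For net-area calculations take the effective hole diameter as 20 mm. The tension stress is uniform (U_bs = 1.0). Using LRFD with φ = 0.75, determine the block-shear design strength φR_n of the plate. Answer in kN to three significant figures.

Shear plane L_v = 30 + 2·65 = 160 mm; A_gv = 160 × 12 = 1920 mm².
A_nv = (160 − 2.5·20) × 12 = 1320 mm².
A_nt = (25 − 0.5·20) × 12 = 180 mm².
0.6 F_u A_nv = 372.2 kN; 0.6 F_y A_gv = 409 kN → shear rupture governs the shear term.
R_n = 372.2 + 1.0 × 470 × 180 / 1000 = 456.8 kN.
Design strength φR_n = 0.75 × 456.8 = 343 kN.

343 kN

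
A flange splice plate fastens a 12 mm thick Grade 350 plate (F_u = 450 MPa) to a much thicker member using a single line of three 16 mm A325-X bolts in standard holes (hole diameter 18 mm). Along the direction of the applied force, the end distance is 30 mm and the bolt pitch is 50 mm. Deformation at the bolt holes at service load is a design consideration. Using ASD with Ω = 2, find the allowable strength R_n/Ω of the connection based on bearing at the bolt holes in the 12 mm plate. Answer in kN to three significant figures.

Per bolt r_n = 1.2 l_c t F_u ≤ 2.4 d t F_u; upper limit = 2.4 × 16 × 12 × 450 / 1000 = 207.4 kN.
Edge bolt: l_c = 30 − 18/2 = 21 mm → 1.2 × 21 × 12 × 450 / 1000 = 136.1 → r_n = 136.1 kN.
Interior bolts: l_c = 50 − 18 = 32 mm → 1.2 × 32 × 12 × 450 / 1000 = 207.4 → r_n = 207.4 kN.
R_n = 1 × 136.1 + 2 × 207.4 = 550.8 kN.
Allowable strength R_n/Ω = 550.8 / 2 = 275 kN.

275 kN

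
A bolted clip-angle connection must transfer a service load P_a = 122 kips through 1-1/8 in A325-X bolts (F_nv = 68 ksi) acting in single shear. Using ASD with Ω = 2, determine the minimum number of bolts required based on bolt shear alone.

A_b = π·1.125²/4 = 0.994 in².
Per-bolt allowable strength R_n/Ω = 68 × 0.994 × 1 / 2 = 33.8 kips.
n ≥ 122 / 33.8 = 3.61 → use 4 bolts.

4 bolts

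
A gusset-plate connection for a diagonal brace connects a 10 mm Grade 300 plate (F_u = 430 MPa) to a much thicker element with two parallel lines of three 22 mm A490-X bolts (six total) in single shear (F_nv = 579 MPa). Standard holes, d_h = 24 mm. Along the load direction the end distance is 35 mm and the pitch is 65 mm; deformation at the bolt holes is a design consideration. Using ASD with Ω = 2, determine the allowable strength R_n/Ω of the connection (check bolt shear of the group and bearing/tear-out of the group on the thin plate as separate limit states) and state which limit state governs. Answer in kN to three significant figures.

Bolt shear: A_b = π·22²/4 = 380.1 mm²; R_n = 579 × 380.1 × 6 × 1 / 1000 = 1321 kN → 1321 / 2 = 660 kN.
Bearing (1.2 l_c t F_u ≤ 2.4 d t F_u): upper limit = 2.4·22·10·430 / 1000 = 227 kN.
  Edge l_c = 35 − 24/2 = 23 → r_n = 118.7 kN; interior l_c = 65 − 24 = 41 → r_n = 211.6 kN.
  R_n,bearing = 2·118.7 + 4·211.6 = 1084 kN → 1084 / 2 = 542 kN.
Bearing governs: 542 kN.

542 kN (bearing governs)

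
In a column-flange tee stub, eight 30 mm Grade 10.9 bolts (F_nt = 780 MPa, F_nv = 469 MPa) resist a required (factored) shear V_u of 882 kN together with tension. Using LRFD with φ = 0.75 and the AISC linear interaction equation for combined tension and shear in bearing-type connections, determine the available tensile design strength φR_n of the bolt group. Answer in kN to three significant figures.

2830 kN

A_b = π·30²/4 = 706.9 mm²; f_rv = 882 × 1000 / (8 × 706.9) = 156 MPa.
F'_nt = 1.3 F_nt − (F_nt / φF_nv) f_rv = 1.3·780 − (780/(0.75·469))·156 = 668.1 MPa, capped at F_nt → F'_nt = 668.1 MPa.
R_n = F'_nt · A_b · n = 668.1 × 706.9 × 8 / 1000 = 3778 kN.
Design strength φR_n = 0.75 × 3778 = 2830 kN.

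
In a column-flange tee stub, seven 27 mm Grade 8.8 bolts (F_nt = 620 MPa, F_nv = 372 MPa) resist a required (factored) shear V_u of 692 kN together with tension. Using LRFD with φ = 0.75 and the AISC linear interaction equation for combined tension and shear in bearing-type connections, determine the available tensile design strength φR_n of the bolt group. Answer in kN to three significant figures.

A_b = π·27²/4 = 572.6 mm²; f_rv = 692 × 1000 / (7 × 572.6) = 172.7 MPa.
F'_nt = 1.3 F_nt − (F_nt / φF_nv) f_rv = 1.3·620 − (620/(0.75·372))·172.7 = 422.3 MPa, capped at F_nt → F'_nt = 422.3 MPa.
R_n = F'_nt · A_b · n = 422.3 × 572.6 × 7 / 1000 = 1693 kN.
Design strength φR_n = 0.75 × 1693 = 1270 kN.

1270 kN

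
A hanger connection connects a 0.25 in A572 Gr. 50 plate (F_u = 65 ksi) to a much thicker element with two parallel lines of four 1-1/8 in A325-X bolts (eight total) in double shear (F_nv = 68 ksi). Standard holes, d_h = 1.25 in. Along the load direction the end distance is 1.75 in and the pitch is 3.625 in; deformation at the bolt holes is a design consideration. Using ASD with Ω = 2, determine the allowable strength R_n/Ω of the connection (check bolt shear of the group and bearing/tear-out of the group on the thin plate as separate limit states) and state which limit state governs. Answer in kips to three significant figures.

Bolt shear: A_b = π·1.125²/4 = 0.994 in²; R_n = 68 × 0.994 × 8 × 2 = 1081 kips → 1081 / 2 = 541 kips.
Bearing (1.2 l_c t F_u ≤ 2.4 d t F_u): upper limit = 2.4·1.125·0.25·65 = 43.87 kips.
  Edge l_c = 1.75 − 1.25/2 = 1.125 → r_n = 21.94 kips; interior l_c = 3.625 − 1.25 = 2.375 → r_n = 43.87 kips.
  R_n,bearing = 2·21.94 + 6·43.87 = 307.1 kips → 307.1 / 2 = 154 kips.
Bearing governs: 154 kips.

154 kips (bearing governs)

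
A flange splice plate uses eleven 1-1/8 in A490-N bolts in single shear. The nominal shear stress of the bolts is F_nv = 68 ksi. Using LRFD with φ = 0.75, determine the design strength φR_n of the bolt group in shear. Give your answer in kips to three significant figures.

558 kips

A_b = π × 1.125² / 4 = 0.994 in².
R_n = F_nv · A_b · n · n_s = 68 × 0.994 × 11 × 1 = 743.5 kips.
Design strength φR_n = 0.75 × 743.5 = 558 kips.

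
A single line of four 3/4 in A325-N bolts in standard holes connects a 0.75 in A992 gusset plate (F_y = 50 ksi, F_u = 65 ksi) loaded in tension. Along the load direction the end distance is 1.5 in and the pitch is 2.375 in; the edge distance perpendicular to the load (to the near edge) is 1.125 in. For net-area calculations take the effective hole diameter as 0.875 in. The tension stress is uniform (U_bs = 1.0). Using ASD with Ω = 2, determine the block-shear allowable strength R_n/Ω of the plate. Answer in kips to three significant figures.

Shear plane L_v = 1.5 + 3·2.375 = 8.625 in; A_gv = 8.625 × 0.75 = 6.469 in².
A_nv = (8.625 − 3.5·0.875) × 0.75 = 4.172 in².
A_nt = (1.125 − 0.5·0.875) × 0.75 = 0.5156 in².
0.6 F_u A_nv = 162.7 kips; 0.6 F_y A_gv = 194.1 kips → shear rupture governs the shear term.
R_n = 162.7 + 1.0 × 65 × 0.5156 = 196.2 kips.
Allowable strength R_n/Ω = 196.2 / 2 = 98.1 kips.

98.1 kips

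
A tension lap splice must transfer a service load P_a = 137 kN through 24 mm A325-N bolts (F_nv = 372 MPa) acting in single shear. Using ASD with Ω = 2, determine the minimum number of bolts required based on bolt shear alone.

A_b = π·24²/4 = 452.4 mm².
Per-bolt allowable strength R_n/Ω = 372 × 452.4 × 1 / 1000 / 2 = 84.14 kN.
n ≥ 137 / 84.14 = 1.628 → use 2 bolts.

2 bolts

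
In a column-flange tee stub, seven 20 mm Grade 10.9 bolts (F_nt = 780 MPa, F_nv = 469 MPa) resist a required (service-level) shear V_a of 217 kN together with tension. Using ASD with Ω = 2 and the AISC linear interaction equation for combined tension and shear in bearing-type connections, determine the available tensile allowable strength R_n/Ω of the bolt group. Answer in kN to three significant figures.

A_b = π·20²/4 = 314.2 mm²; f_rv = 217 × 1000 / (7 × 314.2) = 98.68 MPa.
F'_nt = 1.3 F_nt − (Ω F_nt / F_nv) f_rv = 1.3·780 − (2·780/469)·98.68 = 685.8 MPa, capped at F_nt → F'_nt = 685.8 MPa.
R_n = F'_nt · A_b · n = 685.8 × 314.2 × 7 / 1000 = 1508 kN.
Allowable strength R_n/Ω = 1508 / 2 = 754 kN.

754 kN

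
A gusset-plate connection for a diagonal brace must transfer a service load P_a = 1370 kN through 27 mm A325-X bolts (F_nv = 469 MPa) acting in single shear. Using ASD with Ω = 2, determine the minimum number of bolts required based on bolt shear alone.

11 bolts

A_b = π·27²/4 = 572.6 mm².
Per-bolt allowable strength R_n/Ω = 469 × 572.6 × 1 / 1000 / 2 = 134.3 kN.
n ≥ 1370 / 134.3 = 10.2 → use 11 bolts.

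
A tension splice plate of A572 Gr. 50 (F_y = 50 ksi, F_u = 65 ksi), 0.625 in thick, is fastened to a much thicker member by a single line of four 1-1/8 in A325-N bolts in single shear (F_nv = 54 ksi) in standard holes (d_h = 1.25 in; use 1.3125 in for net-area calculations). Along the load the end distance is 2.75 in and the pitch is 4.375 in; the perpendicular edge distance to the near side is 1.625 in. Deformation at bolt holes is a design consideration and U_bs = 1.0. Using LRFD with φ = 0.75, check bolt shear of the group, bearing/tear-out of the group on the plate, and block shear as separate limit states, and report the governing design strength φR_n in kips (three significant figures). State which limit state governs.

Bolt shear: A_b = π·1.125²/4 = 0.994 in²; R_n = 54 × 0.994 × 4 × 1 = 214.7 kips → 0.75 × 214.7 = 161 kips.
Bearing: edge l_c = 2.125, r_n = 103.6 kips; interior l_c = 3.125, r_n = 109.7 kips; R_n = 103.6 + 3·109.7 = 432.7 kips → 324 kips.
Block shear: A_gv = 9.922, A_nv = 7.051, A_nt = 0.6055 in²; R_n = min(0.6F_uA_nv, 0.6F_yA_gv) + U_bs·F_u·A_nt = 314.3 kips → 236 kips.
Bolt shear governs: 161 kips.

161 kips (bolt shear governs)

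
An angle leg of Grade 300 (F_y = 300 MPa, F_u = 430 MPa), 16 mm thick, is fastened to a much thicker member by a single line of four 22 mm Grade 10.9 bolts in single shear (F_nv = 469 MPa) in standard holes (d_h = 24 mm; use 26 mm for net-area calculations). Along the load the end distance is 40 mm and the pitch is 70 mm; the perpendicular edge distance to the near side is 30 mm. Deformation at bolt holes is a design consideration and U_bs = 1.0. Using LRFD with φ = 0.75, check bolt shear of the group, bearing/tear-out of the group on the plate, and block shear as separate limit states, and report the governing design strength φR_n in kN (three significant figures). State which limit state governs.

Bolt shear: A_b = π·22²/4 = 380.1 mm²; R_n = 469 × 380.1 × 4 × 1 / 1000 = 713.1 kN → 0.75 × 713.1 = 535 kN.
Bearing: edge l_c = 28, r_n = 231.2 kN; interior l_c = 46, r_n = 363.3 kN; R_n = 231.2 + 3·363.3 = 1321 kN → 991 kN.
Block shear: A_gv = 4000, A_nv = 2544, A_nt = 272 mm²; R_n = min(0.6F_uA_nv, 0.6F_yA_gv) + U_bs·F_u·A_nt = 773.3 kN → 580 kN.
Bolt shear governs: 535 kN.

535 kN (bolt shear governs)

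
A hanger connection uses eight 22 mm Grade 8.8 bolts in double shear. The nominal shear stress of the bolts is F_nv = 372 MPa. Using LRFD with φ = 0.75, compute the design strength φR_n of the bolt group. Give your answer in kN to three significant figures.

1700 kN

A_b = π × 22² / 4 = 380.1 mm².
R_n = F_nv · A_b · n · n_s = 372 × 380.1 × 8 × 2 / 1000 = 2263 kN.
Design strength φR_n = 0.75 × 2263 = 1700 kN.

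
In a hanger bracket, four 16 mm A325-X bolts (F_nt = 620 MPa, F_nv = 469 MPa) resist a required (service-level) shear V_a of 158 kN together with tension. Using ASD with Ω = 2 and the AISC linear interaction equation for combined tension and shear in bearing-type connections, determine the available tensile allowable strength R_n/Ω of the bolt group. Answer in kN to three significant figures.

115 kN

A_b = π·16²/4 = 201.1 mm²; f_rv = 158 × 1000 / (4 × 201.1) = 196.5 MPa.
F'_nt = 1.3 F_nt − (Ω F_nt / F_nv) f_rv = 1.3·620 − (2·620/469)·196.5 = 286.6 MPa, capped at F_nt → F'_nt = 286.6 MPa.
R_n = F'_nt · A_b · n = 286.6 × 201.1 × 4 / 1000 = 230.5 kN.
Allowable strength R_n/Ω = 230.5 / 2 = 115 kN.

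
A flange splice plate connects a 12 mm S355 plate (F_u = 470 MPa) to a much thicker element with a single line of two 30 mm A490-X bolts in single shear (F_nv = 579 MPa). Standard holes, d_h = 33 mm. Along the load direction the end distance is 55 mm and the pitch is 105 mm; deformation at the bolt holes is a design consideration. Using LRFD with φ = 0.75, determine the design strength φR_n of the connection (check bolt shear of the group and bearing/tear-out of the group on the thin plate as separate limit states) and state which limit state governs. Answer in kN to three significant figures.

Bolt shear: A_b = π·30²/4 = 706.9 mm²; R_n = 579 × 706.9 × 2 × 1 / 1000 = 818.5 kN → 0.75 × 818.5 = 614 kN.
Bearing (1.2 l_c t F_u ≤ 2.4 d t F_u): upper limit = 2.4·30·12·470 / 1000 = 406.1 kN.
  Edge l_c = 55 − 33/2 = 38.5 → r_n = 260.6 kN; interior l_c = 105 − 33 = 72 → r_n = 406.1 kN.
  R_n,bearing = 1·260.6 + 1·406.1 = 666.6 kN → 0.75 × 666.6 = 500 kN.
Bearing governs: 500 kN.

500 kN (bearing governs)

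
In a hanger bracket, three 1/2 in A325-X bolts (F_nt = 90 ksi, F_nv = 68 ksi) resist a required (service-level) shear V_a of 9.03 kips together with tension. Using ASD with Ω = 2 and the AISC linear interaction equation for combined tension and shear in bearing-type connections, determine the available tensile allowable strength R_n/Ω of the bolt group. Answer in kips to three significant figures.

A_b = π·0.5²/4 = 0.1963 in²; f_rv = 9.03 / (3 × 0.1963) = 15.33 ksi.
F'_nt = 1.3 F_nt − (Ω F_nt / F_nv) f_rv = 1.3·90 − (2·90/68)·15.33 = 76.42 ksi, capped at F_nt → F'_nt = 76.42 ksi.
R_n = F'_nt · A_b · n = 76.42 × 0.1963 × 3 = 45.02 kips.
Allowable strength R_n/Ω = 45.02 / 2 = 22.5 kips.

22.5 kips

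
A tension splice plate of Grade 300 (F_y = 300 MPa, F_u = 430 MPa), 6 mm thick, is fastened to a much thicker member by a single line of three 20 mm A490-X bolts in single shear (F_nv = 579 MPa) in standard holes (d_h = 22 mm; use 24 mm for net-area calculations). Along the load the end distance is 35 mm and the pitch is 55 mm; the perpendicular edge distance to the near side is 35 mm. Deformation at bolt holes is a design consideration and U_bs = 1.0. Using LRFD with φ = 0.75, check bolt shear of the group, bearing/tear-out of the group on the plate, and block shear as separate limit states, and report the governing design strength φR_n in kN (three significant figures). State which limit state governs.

Bolt shear: A_b = π·20²/4 = 314.2 mm²; R_n = 579 × 314.2 × 3 × 1 / 1000 = 545.7 kN → 0.75 × 545.7 = 409 kN.
Bearing: edge l_c = 24, r_n = 74.3 kN; interior l_c = 33, r_n = 102.2 kN; R_n = 74.3 + 2·102.2 = 278.6 kN → 209 kN.
Block shear: A_gv = 870, A_nv = 510, A_nt = 138 mm²; R_n = min(0.6F_uA_nv, 0.6F_yA_gv) + U_bs·F_u·A_nt = 190.9 kN → 143 kN.
Block shear governs: 143 kN.

143 kN (block shear governs)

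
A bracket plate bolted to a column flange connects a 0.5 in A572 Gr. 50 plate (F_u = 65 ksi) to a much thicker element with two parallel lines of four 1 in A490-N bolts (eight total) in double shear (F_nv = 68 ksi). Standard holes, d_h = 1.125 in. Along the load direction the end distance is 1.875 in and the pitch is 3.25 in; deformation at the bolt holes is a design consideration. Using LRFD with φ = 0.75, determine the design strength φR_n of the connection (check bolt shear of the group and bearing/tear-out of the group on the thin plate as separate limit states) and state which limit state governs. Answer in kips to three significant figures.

428 kips (bearing governs)

Bolt shear: A_b = π·1²/4 = 0.7854 in²; R_n = 68 × 0.7854 × 8 × 2 = 854.5 kips → 0.75 × 854.5 = 641 kips.
Bearing (1.2 l_c t F_u ≤ 2.4 d t F_u): upper limit = 2.4·1·0.5·65 = 78 kips.
  Edge l_c = 1.875 − 1.125/2 = 1.312 → r_n = 51.19 kips; interior l_c = 3.25 − 1.125 = 2.125 → r_n = 78 kips.
  R_n,bearing = 2·51.19 + 6·78 = 570.4 kips → 0.75 × 570.4 = 428 kips.
Bearing governs: 428 kips.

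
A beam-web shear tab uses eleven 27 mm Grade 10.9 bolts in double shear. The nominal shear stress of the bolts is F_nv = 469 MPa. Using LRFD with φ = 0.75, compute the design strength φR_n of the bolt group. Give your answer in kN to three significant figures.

A_b = π × 27² / 4 = 572.6 mm².
R_n = F_nv · A_b · n · n_s = 469 × 572.6 × 11 × 2 / 1000 = 5908 kN.
Design strength φR_n = 0.75 × 5908 = 4430 kN.

4430 kN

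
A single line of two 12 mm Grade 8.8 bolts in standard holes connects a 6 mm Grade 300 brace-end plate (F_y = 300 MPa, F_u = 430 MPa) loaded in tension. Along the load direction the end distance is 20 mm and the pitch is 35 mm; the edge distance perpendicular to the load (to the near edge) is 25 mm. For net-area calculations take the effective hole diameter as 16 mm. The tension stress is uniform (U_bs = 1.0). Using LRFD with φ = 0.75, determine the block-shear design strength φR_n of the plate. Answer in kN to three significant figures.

68.9 kN

Shear plane L_v = 20 + 1·35 = 55 mm; A_gv = 55 × 6 = 330 mm².
A_nv = (55 − 1.5·16) × 6 = 186 mm².
A_nt = (25 − 0.5·16) × 6 = 102 mm².
0.6 F_u A_nv = 47.99 kN; 0.6 F_y A_gv = 59.4 kN → shear rupture governs the shear term.
R_n = 47.99 + 1.0 × 430 × 102 / 1000 = 91.85 kN.
Design strength φR_n = 0.75 × 91.85 = 68.9 kN.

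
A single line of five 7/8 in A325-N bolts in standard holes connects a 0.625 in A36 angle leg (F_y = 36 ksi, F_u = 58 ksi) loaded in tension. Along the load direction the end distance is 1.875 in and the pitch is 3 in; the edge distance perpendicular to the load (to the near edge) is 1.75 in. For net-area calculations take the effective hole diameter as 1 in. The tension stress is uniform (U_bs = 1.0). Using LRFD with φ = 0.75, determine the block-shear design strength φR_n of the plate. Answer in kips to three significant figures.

Shear plane L_v = 1.875 + 4·3 = 13.88 in; A_gv = 13.88 × 0.625 = 8.672 in².
A_nv = (13.88 − 4.5·1) × 0.625 = 5.859 in².
A_nt = (1.75 − 0.5·1) × 0.625 = 0.7812 in².
0.6 F_u A_nv = 203.9 kips; 0.6 F_y A_gv = 187.3 kips → shear yielding governs the shear term.
R_n = 187.3 + 1.0 × 58 × 0.7812 = 232.6 kips.
Design strength φR_n = 0.75 × 232.6 = 174 kips.

174 kips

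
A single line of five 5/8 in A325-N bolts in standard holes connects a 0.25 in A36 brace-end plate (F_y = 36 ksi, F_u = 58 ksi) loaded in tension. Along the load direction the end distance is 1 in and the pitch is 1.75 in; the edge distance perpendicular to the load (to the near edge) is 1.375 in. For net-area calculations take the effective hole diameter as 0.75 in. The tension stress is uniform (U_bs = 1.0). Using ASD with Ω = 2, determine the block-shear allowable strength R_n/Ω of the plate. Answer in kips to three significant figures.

27.4 kips

Shear plane L_v = 1 + 4·1.75 = 8 in; A_gv = 8 × 0.25 = 2 in².
A_nv = (8 − 4.5·0.75) × 0.25 = 1.156 in².
A_nt = (1.375 − 0.5·0.75) × 0.25 = 0.25 in².
0.6 F_u A_nv = 40.24 kips; 0.6 F_y A_gv = 43.2 kips → shear rupture governs the shear term.
R_n = 40.24 + 1.0 × 58 × 0.25 = 54.74 kips.
Allowable strength R_n/Ω = 54.74 / 2 = 27.4 kips.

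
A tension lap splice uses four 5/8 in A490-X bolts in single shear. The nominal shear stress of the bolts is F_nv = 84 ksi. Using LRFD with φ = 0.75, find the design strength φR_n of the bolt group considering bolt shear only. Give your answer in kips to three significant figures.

A_b = π × 0.625² / 4 = 0.3068 in².
R_n = F_nv · A_b · n · n_s = 84 × 0.3068 × 4 × 1 = 103.1 kips.
Design strength φR_n = 0.75 × 103.1 = 77.3 kips.

77.3 kips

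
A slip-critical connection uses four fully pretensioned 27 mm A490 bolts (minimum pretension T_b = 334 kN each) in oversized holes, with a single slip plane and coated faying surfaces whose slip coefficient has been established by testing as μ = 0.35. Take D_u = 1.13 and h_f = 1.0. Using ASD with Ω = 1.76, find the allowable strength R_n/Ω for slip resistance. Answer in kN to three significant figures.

300 kN

R_n = μ · D_u · h_f · T_b · n_s · n_b = 0.35 × 1.13 × 1.0 × 334 × 1 × 4 = 528.4 kN.
Allowable strength R_n/Ω = 528.4 / 1.76 = 300 kN.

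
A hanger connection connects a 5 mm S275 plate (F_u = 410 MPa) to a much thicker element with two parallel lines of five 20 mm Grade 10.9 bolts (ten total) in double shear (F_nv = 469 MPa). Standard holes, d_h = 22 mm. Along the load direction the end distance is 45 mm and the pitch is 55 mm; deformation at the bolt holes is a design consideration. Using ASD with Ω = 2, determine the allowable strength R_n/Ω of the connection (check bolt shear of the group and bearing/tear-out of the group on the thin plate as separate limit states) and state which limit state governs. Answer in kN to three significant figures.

408 kN (bearing governs)

Bolt shear: A_b = π·20²/4 = 314.2 mm²; R_n = 469 × 314.2 × 10 × 2 / 1000 = 2947 kN → 2947 / 2 = 1470 kN.
Bearing (1.2 l_c t F_u ≤ 2.4 d t F_u): upper limit = 2.4·20·5·410 / 1000 = 98.4 kN.
  Edge l_c = 45 − 22/2 = 34 → r_n = 83.64 kN; interior l_c = 55 − 22 = 33 → r_n = 81.18 kN.
  R_n,bearing = 2·83.64 + 8·81.18 = 816.7 kN → 816.7 / 2 = 408 kN.
Bearing governs: 408 kN.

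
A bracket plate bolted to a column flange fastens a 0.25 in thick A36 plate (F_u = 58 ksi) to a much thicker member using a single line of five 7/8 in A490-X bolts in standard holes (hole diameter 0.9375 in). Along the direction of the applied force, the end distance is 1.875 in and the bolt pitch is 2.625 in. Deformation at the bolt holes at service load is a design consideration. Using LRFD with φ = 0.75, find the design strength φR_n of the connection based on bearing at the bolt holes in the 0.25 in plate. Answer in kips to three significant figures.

106 kips

Per bolt r_n = 1.2 l_c t F_u ≤ 2.4 d t F_u; upper limit = 2.4 × 0.875 × 0.25 × 58 = 30.45 kips.
Edge bolt: l_c = 1.875 − 0.9375/2 = 1.406 in → 1.2 × 1.406 × 0.25 × 58 = 24.47 → r_n = 24.47 kips.
Interior bolts: l_c = 2.625 − 0.9375 = 1.688 in → 1.2 × 1.688 × 0.25 × 58 = 29.36 → r_n = 29.36 kips.
R_n = 1 × 24.47 + 4 × 29.36 = 141.9 kips.
Design strength φR_n = 0.75 × 141.9 = 106 kips.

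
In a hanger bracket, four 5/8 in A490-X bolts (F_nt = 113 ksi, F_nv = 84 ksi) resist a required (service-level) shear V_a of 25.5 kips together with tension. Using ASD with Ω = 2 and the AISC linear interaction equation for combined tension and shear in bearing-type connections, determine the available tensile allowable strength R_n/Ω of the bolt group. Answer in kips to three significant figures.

A_b = π·0.625²/4 = 0.3068 in²; f_rv = 25.5 / (4 × 0.3068) = 20.78 ksi.
F'_nt = 1.3 F_nt − (Ω F_nt / F_nv) f_rv = 1.3·113 − (2·113/84)·20.78 = 90.99 ksi, capped at F_nt → F'_nt = 90.99 ksi.
R_n = F'_nt · A_b · n = 90.99 × 0.3068 × 4 = 111.7 kips.
Allowable strength R_n/Ω = 111.7 / 2 = 55.8 kips.

55.8 kips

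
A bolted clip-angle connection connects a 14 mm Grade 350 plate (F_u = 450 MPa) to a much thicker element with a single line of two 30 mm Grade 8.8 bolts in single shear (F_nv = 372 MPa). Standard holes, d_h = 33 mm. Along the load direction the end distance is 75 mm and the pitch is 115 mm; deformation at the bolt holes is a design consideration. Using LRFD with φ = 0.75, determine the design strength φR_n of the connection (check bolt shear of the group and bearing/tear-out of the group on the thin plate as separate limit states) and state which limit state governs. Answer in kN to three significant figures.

Bolt shear: A_b = π·30²/4 = 706.9 mm²; R_n = 372 × 706.9 × 2 × 1 / 1000 = 525.9 kN → 0.75 × 525.9 = 394 kN.
Bearing (1.2 l_c t F_u ≤ 2.4 d t F_u): upper limit = 2.4·30·14·450 / 1000 = 453.6 kN.
  Edge l_c = 75 − 33/2 = 58.5 → r_n = 442.3 kN; interior l_c = 115 − 33 = 82 → r_n = 453.6 kN.
  R_n,bearing = 1·442.3 + 1·453.6 = 895.9 kN → 0.75 × 895.9 = 672 kN.
Bolt shear governs: 394 kN.

394 kN (bolt shear governs)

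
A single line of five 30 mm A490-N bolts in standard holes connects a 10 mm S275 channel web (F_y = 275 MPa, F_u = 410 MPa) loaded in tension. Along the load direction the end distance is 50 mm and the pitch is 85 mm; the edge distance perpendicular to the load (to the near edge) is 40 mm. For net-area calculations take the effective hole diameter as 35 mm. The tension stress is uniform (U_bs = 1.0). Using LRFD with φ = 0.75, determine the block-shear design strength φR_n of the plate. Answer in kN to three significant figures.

498 kN

Shear plane L_v = 50 + 4·85 = 390 mm; A_gv = 390 × 10 = 3900 mm².
A_nv = (390 − 4.5·35) × 10 = 2325 mm².
A_nt = (40 − 0.5·35) × 10 = 225 mm².
0.6 F_u A_nv = 572 kN; 0.6 F_y A_gv = 643.5 kN → shear rupture governs the shear term.
R_n = 572 + 1.0 × 410 × 225 / 1000 = 664.2 kN.
Design strength φR_n = 0.75 × 664.2 = 498 kN.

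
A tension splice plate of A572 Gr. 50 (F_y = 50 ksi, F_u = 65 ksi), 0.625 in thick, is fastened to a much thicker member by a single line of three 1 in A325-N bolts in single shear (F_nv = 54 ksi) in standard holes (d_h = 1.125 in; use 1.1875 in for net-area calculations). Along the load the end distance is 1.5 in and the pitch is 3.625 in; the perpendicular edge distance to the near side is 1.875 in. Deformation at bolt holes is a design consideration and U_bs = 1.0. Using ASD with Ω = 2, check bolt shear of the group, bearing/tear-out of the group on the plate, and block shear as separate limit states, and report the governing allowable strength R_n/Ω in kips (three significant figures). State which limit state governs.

Bolt shear: A_b = π·1²/4 = 0.7854 in²; R_n = 54 × 0.7854 × 3 × 1 = 127.2 kips → 127.2 / 2 = 63.6 kips.
Bearing: edge l_c = 0.9375, r_n = 45.7 kips; interior l_c = 2.5, r_n = 97.5 kips; R_n = 45.7 + 2·97.5 = 240.7 kips → 120 kips.
Block shear: A_gv = 5.469, A_nv = 3.613, A_nt = 0.8008 in²; R_n = min(0.6F_uA_nv, 0.6F_yA_gv) + U_bs·F_u·A_nt = 193 kips → 96.5 kips.
Bolt shear governs: 63.6 kips.

63.6 kips (bolt shear governs)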